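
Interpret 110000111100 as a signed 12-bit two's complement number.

Binary: 110000111100
Sign bit: 1 (negative)
Invert: 001111000011
Add 1:  001111000100
Magnitude: 001111000100 = 512 + 256 + 128 + 64 + 4 = 964
Value: -964



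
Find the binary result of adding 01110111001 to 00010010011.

Add column by column from the right: bit + bit + carry-in; write the sum mod 2, carry 1 when the sum is 2 or 3.
carry:  11101100110
        01110111001
+       00010010011
-------------------
       010001001100
(the carry out of the leftmost column, 0, becomes the leading bit)
Decimal check:
  01110111001 = 512 + 256 + 128 + 32 + 16 + 8 + 1 = 953
  00010010011 = 128 + 16 + 2 + 1 = 147
  953 + 147 = 1100, and 010001001100 = 1024 + 64 + 8 + 4 = 1100 ✓



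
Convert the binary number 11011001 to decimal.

Sum of powers of 2 for each 1-bit:
2^0 + 2^3 + 2^4 + 2^6 + 2^7
= 1 + 8 + 16 + 64 + 128
= 217



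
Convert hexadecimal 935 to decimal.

Expand by place value (powers of 16):
935 = 9 × 16^2 + 3 × 16^1 + 5 × 16^0
= 9 × 256 + 3 × 16 + 5 × 1
= 2304 + 48 + 5
= 2357



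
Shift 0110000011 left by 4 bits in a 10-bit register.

Original: 0110000011 (decimal 387)
Shift left by 4 positions
Append 4 zeros on the right and drop the 4 high bits that overflow the 10-bit width
Result: 0000110000 (decimal 48)
Equivalent: 387 << 4 = 387 × 2^4 = 6192, truncated to 10 bits = 48



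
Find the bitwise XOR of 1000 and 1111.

XOR: 1 when bits differ
  1000
^ 1111
------
  0111
Decimal: 8 ^ 15 = 7



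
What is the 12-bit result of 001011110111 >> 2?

Original: 001011110111 (decimal 759)
Shift right by 2 positions
Drop the 2 low bits; fill with zeros on the left
Result: 000010111101 (decimal 189)
Equivalent: 759 >> 2 = 759 ÷ 2^2 = 189



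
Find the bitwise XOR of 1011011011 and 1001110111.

XOR: 1 when bits differ
  1011011011
^ 1001110111
------------
  0010101100
Decimal: 731 ^ 631 = 172



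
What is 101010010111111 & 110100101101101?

AND: 1 only when both bits are 1
  101010010111111
& 110100101101101
-----------------
  100000000101101
Decimal: 21695 & 26989 = 16429



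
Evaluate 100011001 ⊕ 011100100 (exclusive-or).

XOR: 1 when bits differ
  100011001
^ 011100100
-----------
  111111101
Decimal: 281 ^ 228 = 509



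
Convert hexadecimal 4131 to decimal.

Expand by place value (powers of 16):
4131 = 4 × 16^3 + 1 × 16^2 + 3 × 16^1 + 1 × 16^0
= 4 × 4096 + 1 × 256 + 3 × 16 + 1 × 1
= 16384 + 256 + 48 + 1
= 16689



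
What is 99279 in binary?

Using repeated division by 2:
99279 ÷ 2 = 49639 remainder 1
49639 ÷ 2 = 24819 remainder 1
24819 ÷ 2 = 12409 remainder 1
12409 ÷ 2 = 6204 remainder 1
6204 ÷ 2 = 3102 remainder 0
3102 ÷ 2 = 1551 remainder 0
1551 ÷ 2 = 775 remainder 1
775 ÷ 2 = 387 remainder 1
387 ÷ 2 = 193 remainder 1
193 ÷ 2 = 96 remainder 1
96 ÷ 2 = 48 remainder 0
48 ÷ 2 = 24 remainder 0
24 ÷ 2 = 12 remainder 0
12 ÷ 2 = 6 remainder 0
6 ÷ 2 = 3 remainder 0
3 ÷ 2 = 1 remainder 1
1 ÷ 2 = 0 remainder 1
Reading remainders bottom to top: 11000001111001111



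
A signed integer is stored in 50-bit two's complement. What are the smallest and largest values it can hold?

For 50-bit two's complement:
Minimum: -2^49 = -562949953421312
Maximum: 2^49 - 1 = 562949953421311



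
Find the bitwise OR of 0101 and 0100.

OR: 1 when either bit is 1
  0101
| 0100
------
  0101
Decimal: 5 | 4 = 5



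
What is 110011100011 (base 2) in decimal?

Sum of powers of 2 for each 1-bit:
2^0 + 2^1 + 2^5 + 2^6 + 2^7 + 2^10 + 2^11
= 1 + 2 + 32 + 64 + 128 + 1024 + 2048
= 3299



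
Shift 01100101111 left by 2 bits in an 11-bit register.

Original: 01100101111 (decimal 815)
Shift left by 2 positions
Append 2 zeros on the right and drop the 2 high bits that overflow the 11-bit width
Result: 10010111100 (decimal 1212)
Equivalent: 815 << 2 = 815 × 2^2 = 3260, truncated to 11 bits = 1212



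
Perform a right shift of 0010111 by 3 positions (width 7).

Original: 0010111 (decimal 23)
Shift right by 3 positions
Drop the 3 low bits; fill with zeros on the left
Result: 0000010 (decimal 2)
Equivalent: 23 >> 3 = 23 ÷ 2^3 = 2



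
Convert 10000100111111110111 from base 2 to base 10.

Sum of powers of 2 for each 1-bit:
2^0 + 2^1 + 2^2 + 2^4 + 2^5 + 2^6 + 2^7 + 2^8 + 2^9 + 2^10 + 2^11 + 2^14 + 2^19
= 1 + 2 + 4 + 16 + 32 + 64 + 128 + 256 + 512 + 1024 + 2048 + 16384 + 524288
= 544759



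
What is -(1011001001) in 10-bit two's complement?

Original (sign bit 1, negative): 1011001001
Step 1 - Invert all bits: 0100110110
Step 2 - Add 1: 0100110111
Verification: 1011001001 + 0100110111 = 10000000000; discarding the end carry (carry out of the top bit) leaves the 10-bit value 0000000000, as required for x + (-x)



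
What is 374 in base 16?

Using repeated division by 16 (digits 10–15 are A–F):
374 ÷ 16 = 23 remainder 6
23 ÷ 16 = 1 remainder 7
1 ÷ 16 = 0 remainder 1
Reading remainders bottom to top: 176



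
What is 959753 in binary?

Using repeated division by 2:
959753 ÷ 2 = 479876 remainder 1
479876 ÷ 2 = 239938 remainder 0
239938 ÷ 2 = 119969 remainder 0
119969 ÷ 2 = 59984 remainder 1
59984 ÷ 2 = 29992 remainder 0
29992 ÷ 2 = 14996 remainder 0
14996 ÷ 2 = 7498 remainder 0
7498 ÷ 2 = 3749 remainder 0
3749 ÷ 2 = 1874 remainder 1
1874 ÷ 2 = 937 remainder 0
937 ÷ 2 = 468 remainder 1
468 ÷ 2 = 234 remainder 0
234 ÷ 2 = 117 remainder 0
117 ÷ 2 = 58 remainder 1
58 ÷ 2 = 29 remainder 0
29 ÷ 2 = 14 remainder 1
14 ÷ 2 = 7 remainder 0
7 ÷ 2 = 3 remainder 1
3 ÷ 2 = 1 remainder 1
1 ÷ 2 = 0 remainder 1
Reading remainders bottom to top: 11101010010100001001



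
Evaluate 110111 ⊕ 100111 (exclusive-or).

XOR: 1 when bits differ
  110111
^ 100111
--------
  010000
Decimal: 55 ^ 39 = 16



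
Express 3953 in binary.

Using repeated division by 2:
3953 ÷ 2 = 1976 remainder 1
1976 ÷ 2 = 988 remainder 0
988 ÷ 2 = 494 remainder 0
494 ÷ 2 = 247 remainder 0
247 ÷ 2 = 123 remainder 1
123 ÷ 2 = 61 remainder 1
61 ÷ 2 = 30 remainder 1
30 ÷ 2 = 15 remainder 0
15 ÷ 2 = 7 remainder 1
7 ÷ 2 = 3 remainder 1
3 ÷ 2 = 1 remainder 1
1 ÷ 2 = 0 remainder 1
Reading remainders bottom to top: 111101110001



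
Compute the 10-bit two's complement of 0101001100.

Original: 0101001100
Step 1 - Invert all bits: 1010110011
Step 2 - Add 1: 1010110100
Verification: 0101001100 + 1010110100 = 10000000000; discarding the end carry (carry out of the top bit) leaves the 10-bit value 0000000000, as required for x + (-x)



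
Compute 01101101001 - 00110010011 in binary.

Method 1 - Direct subtraction (column by column from the right: bit − bit − borrow-in; if negative, add 2 and borrow 1 from the next column):
borrow: 01100101100
        01101101001
-       00110010011
-------------------
        00111010110

Method 2 - Add two's complement:
Two's complement of 00110010011: invert → 11001101100, add 1 → 11001101101
  01101101001
+ 11001101101
-------------
 100111010110  (end carry out of the top bit = 1)
Discarding the end carry: 00111010110
Decimal check:
  01101101001 = 512 + 256 + 64 + 32 + 8 + 1 = 873
  00110010011 = 256 + 128 + 16 + 2 + 1 = 403
  873 - 403 = 470, and 00111010110 = 256 + 128 + 64 + 16 + 4 + 2 = 470 ✓



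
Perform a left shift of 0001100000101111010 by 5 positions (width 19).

Original: 0001100000101111010 (decimal 49530)
Shift left by 5 positions
Append 5 zeros on the right and drop the 5 high bits that overflow the 19-bit width
Result: 0000010111101000000 (decimal 12096)
Equivalent: 49530 << 5 = 49530 × 2^5 = 1584960, truncated to 19 bits = 12096



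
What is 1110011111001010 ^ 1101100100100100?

XOR: 1 when bits differ
  1110011111001010
^ 1101100100100100
------------------
  0011111011101110
Decimal: 59338 ^ 55588 = 16110



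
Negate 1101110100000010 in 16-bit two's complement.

Original (sign bit 1, negative): 1101110100000010
Step 1 - Invert all bits: 0010001011111101
Step 2 - Add 1: 0010001011111110
Verification: 1101110100000010 + 0010001011111110 = 10000000000000000; discarding the end carry (carry out of the top bit) leaves the 16-bit value 0000000000000000, as required for x + (-x)



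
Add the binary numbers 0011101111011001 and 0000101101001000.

Add column by column from the right: bit + bit + carry-in; write the sum mod 2, carry 1 when the sum is 2 or 3.
carry:  0111011110110000
        0011101111011001
+       0000101101001000
------------------------
       00100011100100001
(the carry out of the leftmost column, 0, becomes the leading bit)
Decimal check:
  0011101111011001 = 8192 + 4096 + 2048 + 512 + 256 + 128 + 64 + 16 + 8 + 1 = 15321
  0000101101001000 = 2048 + 512 + 256 + 64 + 8 = 2888
  15321 + 2888 = 18209, and 00100011100100001 = 16384 + 1024 + 512 + 256 + 32 + 1 = 18209 ✓



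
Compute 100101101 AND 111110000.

AND: 1 only when both bits are 1
  100101101
& 111110000
-----------
  100100000
Decimal: 301 & 496 = 288



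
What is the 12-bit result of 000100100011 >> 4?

Original: 000100100011 (decimal 291)
Shift right by 4 positions
Drop the 4 low bits; fill with zeros on the left
Result: 000000010010 (decimal 18)
Equivalent: 291 >> 4 = 291 ÷ 2^4 = 18



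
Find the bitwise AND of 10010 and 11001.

AND: 1 only when both bits are 1
  10010
& 11001
-------
  10000
Decimal: 18 & 25 = 16



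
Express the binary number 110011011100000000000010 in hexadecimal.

Group into 4-bit nibbles from right:
  1100 = C
  1101 = D
  1100 = C
  0000 = 0
  0000 = 0
  0010 = 2
Result: CDC002



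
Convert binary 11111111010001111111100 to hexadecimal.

Group into 4-bit nibbles from right:
  0111 = 7
  1111 = F
  1010 = A
  0011 = 3
  1111 = F
  1100 = C
Result: 7FA3FC



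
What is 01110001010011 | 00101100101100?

OR: 1 when either bit is 1
  01110001010011
| 00101100101100
----------------
  01111101111111
Decimal: 7251 | 2860 = 8063



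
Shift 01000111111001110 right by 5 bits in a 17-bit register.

Original: 01000111111001110 (decimal 36814)
Shift right by 5 positions
Drop the 5 low bits; fill with zeros on the left
Result: 00000010001111110 (decimal 1150)
Equivalent: 36814 >> 5 = 36814 ÷ 2^5 = 1150



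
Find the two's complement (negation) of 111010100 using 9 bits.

Original (sign bit 1, negative): 111010100
Step 1 - Invert all bits: 000101011
Step 2 - Add 1: 000101100
Verification: 111010100 + 000101100 = 1000000000; discarding the end carry (carry out of the top bit) leaves the 9-bit value 000000000, as required for x + (-x)



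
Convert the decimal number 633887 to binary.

Using repeated division by 2:
633887 ÷ 2 = 316943 remainder 1
316943 ÷ 2 = 158471 remainder 1
158471 ÷ 2 = 79235 remainder 1
79235 ÷ 2 = 39617 remainder 1
39617 ÷ 2 = 19808 remainder 1
19808 ÷ 2 = 9904 remainder 0
9904 ÷ 2 = 4952 remainder 0
4952 ÷ 2 = 2476 remainder 0
2476 ÷ 2 = 1238 remainder 0
1238 ÷ 2 = 619 remainder 0
619 ÷ 2 = 309 remainder 1
309 ÷ 2 = 154 remainder 1
154 ÷ 2 = 77 remainder 0
77 ÷ 2 = 38 remainder 1
38 ÷ 2 = 19 remainder 0
19 ÷ 2 = 9 remainder 1
9 ÷ 2 = 4 remainder 1
4 ÷ 2 = 2 remainder 0
2 ÷ 2 = 1 remainder 0
1 ÷ 2 = 0 remainder 1
Reading remainders bottom to top: 10011010110000011111



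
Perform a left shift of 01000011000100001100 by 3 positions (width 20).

Original: 01000011000100001100 (decimal 274700)
Shift left by 3 positions
Append 3 zeros on the right and drop the 3 high bits that overflow the 20-bit width
Result: 00011000100001100000 (decimal 100448)
Equivalent: 274700 << 3 = 274700 × 2^3 = 2197600, truncated to 20 bits = 100448



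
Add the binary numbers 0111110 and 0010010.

Add column by column from the right: bit + bit + carry-in; write the sum mod 2, carry 1 when the sum is 2 or 3.
carry:  1111100
        0111110
+       0010010
---------------
       01010000
(the carry out of the leftmost column, 0, becomes the leading bit)
Decimal check:
  0111110 = 32 + 16 + 8 + 4 + 2 = 62
  0010010 = 16 + 2 = 18
  62 + 18 = 80, and 01010000 = 64 + 16 = 80 ✓



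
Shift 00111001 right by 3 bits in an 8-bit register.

Original: 00111001 (decimal 57)
Shift right by 3 positions
Drop the 3 low bits; fill with zeros on the left
Result: 00000111 (decimal 7)
Equivalent: 57 >> 3 = 57 ÷ 2^3 = 7



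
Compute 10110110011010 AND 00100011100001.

AND: 1 only when both bits are 1
  10110110011010
& 00100011100001
----------------
  00100010000000
Decimal: 11674 & 2273 = 2176



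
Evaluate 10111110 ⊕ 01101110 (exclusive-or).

XOR: 1 when bits differ
  10111110
^ 01101110
----------
  11010000
Decimal: 190 ^ 110 = 208



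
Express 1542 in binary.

Using repeated division by 2:
1542 ÷ 2 = 771 remainder 0
771 ÷ 2 = 385 remainder 1
385 ÷ 2 = 192 remainder 1
192 ÷ 2 = 96 remainder 0
96 ÷ 2 = 48 remainder 0
48 ÷ 2 = 24 remainder 0
24 ÷ 2 = 12 remainder 0
12 ÷ 2 = 6 remainder 0
6 ÷ 2 = 3 remainder 0
3 ÷ 2 = 1 remainder 1
1 ÷ 2 = 0 remainder 1
Reading remainders bottom to top: 11000000110



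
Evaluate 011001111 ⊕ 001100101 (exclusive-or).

XOR: 1 when bits differ
  011001111
^ 001100101
-----------
  010101010
Decimal: 207 ^ 101 = 170



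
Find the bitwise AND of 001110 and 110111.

AND: 1 only when both bits are 1
  001110
& 110111
--------
  000110
Decimal: 14 & 55 = 6



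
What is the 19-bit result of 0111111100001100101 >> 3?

Original: 0111111100001100101 (decimal 260197)
Shift right by 3 positions
Drop the 3 low bits; fill with zeros on the left
Result: 0000111111100001100 (decimal 32524)
Equivalent: 260197 >> 3 = 260197 ÷ 2^3 = 32524



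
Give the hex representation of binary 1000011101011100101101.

Group into 4-bit nibbles from right:
  0010 = 2
  0001 = 1
  1101 = D
  0111 = 7
  0010 = 2
  1101 = D
Result: 21D72D



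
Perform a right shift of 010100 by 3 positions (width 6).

Original: 010100 (decimal 20)
Shift right by 3 positions
Drop the 3 low bits; fill with zeros on the left
Result: 000010 (decimal 2)
Equivalent: 20 >> 3 = 20 ÷ 2^3 = 2



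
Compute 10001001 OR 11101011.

OR: 1 when either bit is 1
  10001001
| 11101011
----------
  11101011
Decimal: 137 | 235 = 235



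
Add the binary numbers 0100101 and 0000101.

Add column by column from the right: bit + bit + carry-in; write the sum mod 2, carry 1 when the sum is 2 or 3.
carry:  0001010
        0100101
+       0000101
---------------
       00101010
(the carry out of the leftmost column, 0, becomes the leading bit)
Decimal check:
  0100101 = 32 + 4 + 1 = 37
  0000101 = 4 + 1 = 5
  37 + 5 = 42, and 00101010 = 32 + 8 + 2 = 42 ✓



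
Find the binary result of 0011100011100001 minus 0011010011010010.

Method 1 - Direct subtraction (column by column from the right: bit − bit − borrow-in; if negative, add 2 and borrow 1 from the next column):
borrow: 0000100000111100
        0011100011100001
-       0011010011010010
------------------------
        0000010000001111

Method 2 - Add two's complement:
Two's complement of 0011010011010010: invert → 1100101100101101, add 1 → 1100101100101110
  0011100011100001
+ 1100101100101110
------------------
 10000010000001111  (end carry out of the top bit = 1)
Discarding the end carry: 0000010000001111
Decimal check:
  0011100011100001 = 8192 + 4096 + 2048 + 128 + 64 + 32 + 1 = 14561
  0011010011010010 = 8192 + 4096 + 1024 + 128 + 64 + 16 + 2 = 13522
  14561 - 13522 = 1039, and 0000010000001111 = 1024 + 8 + 4 + 2 + 1 = 1039 ✓



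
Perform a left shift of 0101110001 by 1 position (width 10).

Original: 0101110001 (decimal 369)
Shift left by 1 position
Append 1 zero on the right
Result: 1011100010 (decimal 738)
Equivalent: 369 << 1 = 369 × 2^1 = 738



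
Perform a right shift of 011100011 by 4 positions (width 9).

Original: 011100011 (decimal 227)
Shift right by 4 positions
Drop the 4 low bits; fill with zeros on the left
Result: 000001110 (decimal 14)
Equivalent: 227 >> 4 = 227 ÷ 2^4 = 14



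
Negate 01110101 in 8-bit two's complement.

Original: 01110101
Step 1 - Invert all bits: 10001010
Step 2 - Add 1: 10001011
Verification: 01110101 + 10001011 = 100000000; discarding the end carry (carry out of the top bit) leaves the 8-bit value 00000000, as required for x + (-x)



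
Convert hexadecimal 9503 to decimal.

Expand by place value (powers of 16):
9503 = 9 × 16^3 + 5 × 16^2 + 0 × 16^1 + 3 × 16^0
= 9 × 4096 + 5 × 256 + 0 × 16 + 3 × 1
= 36864 + 1280 + 0 + 3
= 38147



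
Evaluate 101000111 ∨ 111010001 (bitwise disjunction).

OR: 1 when either bit is 1
  101000111
| 111010001
-----------
  111010111
Decimal: 327 | 465 = 471



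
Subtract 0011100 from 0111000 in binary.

Method 1 - Direct subtraction (column by column from the right: bit − bit − borrow-in; if negative, add 2 and borrow 1 from the next column):
borrow: 0111000
        0111000
-       0011100
---------------
        0011100

Method 2 - Add two's complement:
Two's complement of 0011100: invert → 1100011, add 1 → 1100100
  0111000
+ 1100100
---------
 10011100  (end carry out of the top bit = 1)
Discarding the end carry: 0011100
Decimal check:
  0111000 = 32 + 16 + 8 = 56
  0011100 = 16 + 8 + 4 = 28
  56 - 28 = 28, and 0011100 = 16 + 8 + 4 = 28 ✓



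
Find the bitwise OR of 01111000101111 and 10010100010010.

OR: 1 when either bit is 1
  01111000101111
| 10010100010010
----------------
  11111100111111
Decimal: 7727 | 9490 = 16191



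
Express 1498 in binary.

Using repeated division by 2:
1498 ÷ 2 = 749 remainder 0
749 ÷ 2 = 374 remainder 1
374 ÷ 2 = 187 remainder 0
187 ÷ 2 = 93 remainder 1
93 ÷ 2 = 46 remainder 1
46 ÷ 2 = 23 remainder 0
23 ÷ 2 = 11 remainder 1
11 ÷ 2 = 5 remainder 1
5 ÷ 2 = 2 remainder 1
2 ÷ 2 = 1 remainder 0
1 ÷ 2 = 0 remainder 1
Reading remainders bottom to top: 10111011010



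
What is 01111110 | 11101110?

OR: 1 when either bit is 1
  01111110
| 11101110
----------
  11111110
Decimal: 126 | 238 = 254



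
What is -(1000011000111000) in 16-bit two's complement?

Original (sign bit 1, negative): 1000011000111000
Step 1 - Invert all bits: 0111100111000111
Step 2 - Add 1: 0111100111001000
Verification: 1000011000111000 + 0111100111001000 = 10000000000000000; discarding the end carry (carry out of the top bit) leaves the 16-bit value 0000000000000000, as required for x + (-x)



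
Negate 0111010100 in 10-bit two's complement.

Original: 0111010100
Step 1 - Invert all bits: 1000101011
Step 2 - Add 1: 1000101100
Verification: 0111010100 + 1000101100 = 10000000000; discarding the end carry (carry out of the top bit) leaves the 10-bit value 0000000000, as required for x + (-x)



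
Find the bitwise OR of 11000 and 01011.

OR: 1 when either bit is 1
  11000
| 01011
-------
  11011
Decimal: 24 | 11 = 27



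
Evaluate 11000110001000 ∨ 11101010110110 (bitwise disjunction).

OR: 1 when either bit is 1
  11000110001000
| 11101010110110
----------------
  11101110111110
Decimal: 12680 | 15030 = 15294



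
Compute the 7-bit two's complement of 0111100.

Original: 0111100
Step 1 - Invert all bits: 1000011
Step 2 - Add 1: 1000100
Verification: 0111100 + 1000100 = 10000000; discarding the end carry (carry out of the top bit) leaves the 7-bit value 0000000, as required for x + (-x)



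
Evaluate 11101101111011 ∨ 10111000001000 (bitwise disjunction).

OR: 1 when either bit is 1
  11101101111011
| 10111000001000
----------------
  11111101111011
Decimal: 15227 | 11784 = 16251



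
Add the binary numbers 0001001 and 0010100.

Add column by column from the right: bit + bit + carry-in; write the sum mod 2, carry 1 when the sum is 2 or 3.
carry:  0000000
        0001001
+       0010100
---------------
       00011101
(the carry out of the leftmost column, 0, becomes the leading bit)
Decimal check:
  0001001 = 8 + 1 = 9
  0010100 = 16 + 4 = 20
  9 + 20 = 29, and 00011101 = 16 + 8 + 4 + 1 = 29 ✓



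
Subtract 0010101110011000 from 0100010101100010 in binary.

Method 1 - Direct subtraction (column by column from the right: bit − bit − borrow-in; if negative, add 2 and borrow 1 from the next column):
borrow: 0111011100110000
        0100010101100010
-       0010101110011000
------------------------
        0001100111001010

Method 2 - Add two's complement:
Two's complement of 0010101110011000: invert → 1101010001100111, add 1 → 1101010001101000
  0100010101100010
+ 1101010001101000
------------------
 10001100111001010  (end carry out of the top bit = 1)
Discarding the end carry: 0001100111001010
Decimal check:
  0100010101100010 = 16384 + 1024 + 256 + 64 + 32 + 2 = 17762
  0010101110011000 = 8192 + 2048 + 512 + 256 + 128 + 16 + 8 = 11160
  17762 - 11160 = 6602, and 0001100111001010 = 4096 + 2048 + 256 + 128 + 64 + 8 + 2 = 6602 ✓



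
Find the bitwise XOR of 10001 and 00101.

XOR: 1 when bits differ
  10001
^ 00101
-------
  10100
Decimal: 17 ^ 5 = 20



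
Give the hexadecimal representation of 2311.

Using repeated division by 16 (digits 10–15 are A–F):
2311 ÷ 16 = 144 remainder 7
144 ÷ 16 = 9 remainder 0
9 ÷ 16 = 0 remainder 9
Reading remainders bottom to top: 907



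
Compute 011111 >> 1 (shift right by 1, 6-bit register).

Original: 011111 (decimal 31)
Shift right by 1 position
Drop the 1 low bit; fill with zero on the left
Result: 001111 (decimal 15)
Equivalent: 31 >> 1 = 31 ÷ 2^1 = 15



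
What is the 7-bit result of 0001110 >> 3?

Original: 0001110 (decimal 14)
Shift right by 3 positions
Drop the 3 low bits; fill with zeros on the left
Result: 0000001 (decimal 1)
Equivalent: 14 >> 3 = 14 ÷ 2^3 = 1



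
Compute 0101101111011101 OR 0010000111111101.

OR: 1 when either bit is 1
  0101101111011101
| 0010000111111101
------------------
  0111101111111101
Decimal: 23517 | 8701 = 31741



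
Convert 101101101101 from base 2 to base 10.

Sum of powers of 2 for each 1-bit:
2^0 + 2^2 + 2^3 + 2^5 + 2^6 + 2^8 + 2^9 + 2^11
= 1 + 4 + 8 + 32 + 64 + 256 + 512 + 2048
= 2925



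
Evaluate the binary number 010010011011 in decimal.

Sum of powers of 2 for each 1-bit:
2^0 + 2^1 + 2^3 + 2^4 + 2^7 + 2^10
= 1 + 2 + 8 + 16 + 128 + 1024
= 1179



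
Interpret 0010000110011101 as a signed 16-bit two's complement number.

Binary: 0010000110011101
Sign bit: 0 (non-negative)
Read directly as an unsigned value:
0010000110011101 = 8192 + 256 + 128 + 16 + 8 + 4 + 1 = 8605
Value: 8605



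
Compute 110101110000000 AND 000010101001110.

AND: 1 only when both bits are 1
  110101110000000
& 000010101001110
-----------------
  000000100000000
Decimal: 27520 & 1358 = 256



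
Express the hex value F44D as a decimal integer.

Expand by place value (powers of 16):
Digit values: F = 15, D = 13
F44D = 15 × 16^3 + 4 × 16^2 + 4 × 16^1 + 13 × 16^0
= 15 × 4096 + 4 × 256 + 4 × 16 + 13 × 1
= 61440 + 1024 + 64 + 13
= 62541



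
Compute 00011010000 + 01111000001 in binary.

Add column by column from the right: bit + bit + carry-in; write the sum mod 2, carry 1 when the sum is 2 or 3.
carry:  11110000000
        00011010000
+       01111000001
-------------------
       010010010001
(the carry out of the leftmost column, 0, becomes the leading bit)
Decimal check:
  00011010000 = 128 + 64 + 16 = 208
  01111000001 = 512 + 256 + 128 + 64 + 1 = 961
  208 + 961 = 1169, and 010010010001 = 1024 + 128 + 16 + 1 = 1169 ✓



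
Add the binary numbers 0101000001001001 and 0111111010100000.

Add column by column from the right: bit + bit + carry-in; write the sum mod 2, carry 1 when the sum is 2 or 3.
carry:  1110000000000000
        0101000001001001
+       0111111010100000
------------------------
       01100111011101001
(the carry out of the leftmost column, 0, becomes the leading bit)
Decimal check:
  0101000001001001 = 16384 + 4096 + 64 + 8 + 1 = 20553
  0111111010100000 = 16384 + 8192 + 4096 + 2048 + 1024 + 512 + 128 + 32 = 32416
  20553 + 32416 = 52969, and 01100111011101001 = 32768 + 16384 + 2048 + 1024 + 512 + 128 + 64 + 32 + 8 + 1 = 52969 ✓



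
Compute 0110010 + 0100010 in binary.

Add column by column from the right: bit + bit + carry-in; write the sum mod 2, carry 1 when the sum is 2 or 3.
carry:  1000100
        0110010
+       0100010
---------------
       01010100
(the carry out of the leftmost column, 0, becomes the leading bit)
Decimal check:
  0110010 = 32 + 16 + 2 = 50
  0100010 = 32 + 2 = 34
  50 + 34 = 84, and 01010100 = 64 + 16 + 4 = 84 ✓



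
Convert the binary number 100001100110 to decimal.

Sum of powers of 2 for each 1-bit:
2^1 + 2^2 + 2^5 + 2^6 + 2^11
= 2 + 4 + 32 + 64 + 2048
= 2150



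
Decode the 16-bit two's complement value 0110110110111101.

Binary: 0110110110111101
Sign bit: 0 (non-negative)
Read directly as an unsigned value:
0110110110111101 = 16384 + 8192 + 2048 + 1024 + 256 + 128 + 32 + 16 + 8 + 4 + 1 = 28093
Value: 28093



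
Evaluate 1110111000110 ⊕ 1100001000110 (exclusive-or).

XOR: 1 when bits differ
  1110111000110
^ 1100001000110
---------------
  0010110000000
Decimal: 7622 ^ 6214 = 1408



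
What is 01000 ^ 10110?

XOR: 1 when bits differ
  01000
^ 10110
-------
  11110
Decimal: 8 ^ 22 = 30



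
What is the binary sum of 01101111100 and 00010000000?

Add column by column from the right: bit + bit + carry-in; write the sum mod 2, carry 1 when the sum is 2 or 3.
carry:  00000000000
        01101111100
+       00010000000
-------------------
       001111111100
(the carry out of the leftmost column, 0, becomes the leading bit)
Decimal check:
  01101111100 = 512 + 256 + 64 + 32 + 16 + 8 + 4 = 892
  00010000000 = 128
  892 + 128 = 1020, and 001111111100 = 512 + 256 + 128 + 64 + 32 + 16 + 8 + 4 = 1020 ✓



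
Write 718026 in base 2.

Using repeated division by 2:
718026 ÷ 2 = 359013 remainder 0
359013 ÷ 2 = 179506 remainder 1
179506 ÷ 2 = 89753 remainder 0
89753 ÷ 2 = 44876 remainder 1
44876 ÷ 2 = 22438 remainder 0
22438 ÷ 2 = 11219 remainder 0
11219 ÷ 2 = 5609 remainder 1
5609 ÷ 2 = 2804 remainder 1
2804 ÷ 2 = 1402 remainder 0
1402 ÷ 2 = 701 remainder 0
701 ÷ 2 = 350 remainder 1
350 ÷ 2 = 175 remainder 0
175 ÷ 2 = 87 remainder 1
87 ÷ 2 = 43 remainder 1
43 ÷ 2 = 21 remainder 1
21 ÷ 2 = 10 remainder 1
10 ÷ 2 = 5 remainder 0
5 ÷ 2 = 2 remainder 1
2 ÷ 2 = 1 remainder 0
1 ÷ 2 = 0 remainder 1
Reading remainders bottom to top: 10101111010011001010



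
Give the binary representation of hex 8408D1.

Convert each hex digit to 4 bits:
  8 = 1000
  4 = 0100
  0 = 0000
  8 = 1000
  D = 1101
  1 = 0001
Concatenate: 100001000000100011010001



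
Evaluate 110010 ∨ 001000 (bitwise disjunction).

OR: 1 when either bit is 1
  110010
| 001000
--------
  111010
Decimal: 50 | 8 = 58



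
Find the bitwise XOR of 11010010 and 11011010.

XOR: 1 when bits differ
  11010010
^ 11011010
----------
  00001000
Decimal: 210 ^ 218 = 8



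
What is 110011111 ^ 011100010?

XOR: 1 when bits differ
  110011111
^ 011100010
-----------
  101111101
Decimal: 415 ^ 226 = 381



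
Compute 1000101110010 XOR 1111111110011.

XOR: 1 when bits differ
  1000101110010
^ 1111111110011
---------------
  0111010000001
Decimal: 4466 ^ 8179 = 3713



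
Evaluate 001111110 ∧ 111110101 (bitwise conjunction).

AND: 1 only when both bits are 1
  001111110
& 111110101
-----------
  001110100
Decimal: 126 & 501 = 116



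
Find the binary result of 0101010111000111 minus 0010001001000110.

Method 1 - Direct subtraction (column by column from the right: bit − bit − borrow-in; if negative, add 2 and borrow 1 from the next column):
borrow: 0100010000000000
        0101010111000111
-       0010001001000110
------------------------
        0011001110000001

Method 2 - Add two's complement:
Two's complement of 0010001001000110: invert → 1101110110111001, add 1 → 1101110110111010
  0101010111000111
+ 1101110110111010
------------------
 10011001110000001  (end carry out of the top bit = 1)
Discarding the end carry: 0011001110000001
Decimal check:
  0101010111000111 = 16384 + 4096 + 1024 + 256 + 128 + 64 + 4 + 2 + 1 = 21959
  0010001001000110 = 8192 + 512 + 64 + 4 + 2 = 8774
  21959 - 8774 = 13185, and 0011001110000001 = 8192 + 4096 + 512 + 256 + 128 + 1 = 13185 ✓



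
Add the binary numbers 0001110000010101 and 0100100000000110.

Add column by column from the right: bit + bit + carry-in; write the sum mod 2, carry 1 when the sum is 2 or 3.
carry:  0011000000001000
        0001110000010101
+       0100100000000110
------------------------
       00110010000011011
(the carry out of the leftmost column, 0, becomes the leading bit)
Decimal check:
  0001110000010101 = 4096 + 2048 + 1024 + 16 + 4 + 1 = 7189
  0100100000000110 = 16384 + 2048 + 4 + 2 = 18438
  7189 + 18438 = 25627, and 00110010000011011 = 16384 + 8192 + 1024 + 16 + 8 + 2 + 1 = 25627 ✓



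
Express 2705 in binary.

Using repeated division by 2:
2705 ÷ 2 = 1352 remainder 1
1352 ÷ 2 = 676 remainder 0
676 ÷ 2 = 338 remainder 0
338 ÷ 2 = 169 remainder 0
169 ÷ 2 = 84 remainder 1
84 ÷ 2 = 42 remainder 0
42 ÷ 2 = 21 remainder 0
21 ÷ 2 = 10 remainder 1
10 ÷ 2 = 5 remainder 0
5 ÷ 2 = 2 remainder 1
2 ÷ 2 = 1 remainder 0
1 ÷ 2 = 0 remainder 1
Reading remainders bottom to top: 101010010001



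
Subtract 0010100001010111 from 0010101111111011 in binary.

Method 1 - Direct subtraction (column by column from the right: bit − bit − borrow-in; if negative, add 2 and borrow 1 from the next column):
borrow: 0000000000001000
        0010101111111011
-       0010100001010111
------------------------
        0000001110100100

Method 2 - Add two's complement:
Two's complement of 0010100001010111: invert → 1101011110101000, add 1 → 1101011110101001
  0010101111111011
+ 1101011110101001
------------------
 10000001110100100  (end carry out of the top bit = 1)
Discarding the end carry: 0000001110100100
Decimal check:
  0010101111111011 = 8192 + 2048 + 512 + 256 + 128 + 64 + 32 + 16 + 8 + 2 + 1 = 11259
  0010100001010111 = 8192 + 2048 + 64 + 16 + 4 + 2 + 1 = 10327
  11259 - 10327 = 932, and 0000001110100100 = 512 + 256 + 128 + 32 + 4 = 932 ✓



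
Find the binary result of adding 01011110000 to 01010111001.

Add column by column from the right: bit + bit + carry-in; write the sum mod 2, carry 1 when the sum is 2 or 3.
carry:  10111100000
        01011110000
+       01010111001
-------------------
       010110101001
(the carry out of the leftmost column, 0, becomes the leading bit)
Decimal check:
  01011110000 = 512 + 128 + 64 + 32 + 16 = 752
  01010111001 = 512 + 128 + 32 + 16 + 8 + 1 = 697
  752 + 697 = 1449, and 010110101001 = 1024 + 256 + 128 + 32 + 8 + 1 = 1449 ✓



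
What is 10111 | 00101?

OR: 1 when either bit is 1
  10111
| 00101
-------
  10111
Decimal: 23 | 5 = 23



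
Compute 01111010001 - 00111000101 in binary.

Method 1 - Direct subtraction (column by column from the right: bit − bit − borrow-in; if negative, add 2 and borrow 1 from the next column):
borrow: 00000011000
        01111010001
-       00111000101
-------------------
        01000001100

Method 2 - Add two's complement:
Two's complement of 00111000101: invert → 11000111010, add 1 → 11000111011
  01111010001
+ 11000111011
-------------
 101000001100  (end carry out of the top bit = 1)
Discarding the end carry: 01000001100
Decimal check:
  01111010001 = 512 + 256 + 128 + 64 + 16 + 1 = 977
  00111000101 = 256 + 128 + 64 + 4 + 1 = 453
  977 - 453 = 524, and 01000001100 = 512 + 8 + 4 = 524 ✓



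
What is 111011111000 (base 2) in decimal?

Sum of powers of 2 for each 1-bit:
2^3 + 2^4 + 2^5 + 2^6 + 2^7 + 2^9 + 2^10 + 2^11
= 8 + 16 + 32 + 64 + 128 + 512 + 1024 + 2048
= 3832



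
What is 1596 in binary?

Using repeated division by 2:
1596 ÷ 2 = 798 remainder 0
798 ÷ 2 = 399 remainder 0
399 ÷ 2 = 199 remainder 1
199 ÷ 2 = 99 remainder 1
99 ÷ 2 = 49 remainder 1
49 ÷ 2 = 24 remainder 1
24 ÷ 2 = 12 remainder 0
12 ÷ 2 = 6 remainder 0
6 ÷ 2 = 3 remainder 0
3 ÷ 2 = 1 remainder 1
1 ÷ 2 = 0 remainder 1
Reading remainders bottom to top: 11000111100



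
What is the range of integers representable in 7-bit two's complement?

For 7-bit two's complement:
Minimum: -2^6 = -64
Maximum: 2^6 - 1 = 63



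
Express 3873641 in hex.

Using repeated division by 16 (digits 10–15 are A–F):
3873641 ÷ 16 = 242102 remainder 9
242102 ÷ 16 = 15131 remainder 6
15131 ÷ 16 = 945 remainder 11 (B)
945 ÷ 16 = 59 remainder 1
59 ÷ 16 = 3 remainder 11 (B)
3 ÷ 16 = 0 remainder 3
Reading remainders bottom to top: 3B1B69



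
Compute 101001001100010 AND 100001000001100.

AND: 1 only when both bits are 1
  101001001100010
& 100001000001100
-----------------
  100001000000000
Decimal: 21090 & 16908 = 16896



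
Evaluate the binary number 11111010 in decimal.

Sum of powers of 2 for each 1-bit:
2^1 + 2^3 + 2^4 + 2^5 + 2^6 + 2^7
= 2 + 8 + 16 + 32 + 64 + 128
= 250



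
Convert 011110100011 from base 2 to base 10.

Sum of powers of 2 for each 1-bit:
2^0 + 2^1 + 2^5 + 2^7 + 2^8 + 2^9 + 2^10
= 1 + 2 + 32 + 128 + 256 + 512 + 1024
= 1955



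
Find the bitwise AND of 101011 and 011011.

AND: 1 only when both bits are 1
  101011
& 011011
--------
  001011
Decimal: 43 & 27 = 11



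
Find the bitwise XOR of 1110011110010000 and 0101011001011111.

XOR: 1 when bits differ
  1110011110010000
^ 0101011001011111
------------------
  1011000111001111
Decimal: 59280 ^ 22111 = 45519



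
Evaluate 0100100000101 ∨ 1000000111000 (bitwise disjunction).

OR: 1 when either bit is 1
  0100100000101
| 1000000111000
---------------
  1100100111101
Decimal: 2309 | 4152 = 6461



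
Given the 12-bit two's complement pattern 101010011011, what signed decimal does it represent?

Binary: 101010011011
Sign bit: 1 (negative)
Invert: 010101100100
Add 1:  010101100101
Magnitude: 010101100101 = 1024 + 256 + 64 + 32 + 4 + 1 = 1381
Value: -1381



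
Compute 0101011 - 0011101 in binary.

Method 1 - Direct subtraction (column by column from the right: bit − bit − borrow-in; if negative, add 2 and borrow 1 from the next column):
borrow: 0111000
        0101011
-       0011101
---------------
        0001110

Method 2 - Add two's complement:
Two's complement of 0011101: invert → 1100010, add 1 → 1100011
  0101011
+ 1100011
---------
 10001110  (end carry out of the top bit = 1)
Discarding the end carry: 0001110
Decimal check:
  0101011 = 32 + 8 + 2 + 1 = 43
  0011101 = 16 + 8 + 4 + 1 = 29
  43 - 29 = 14, and 0001110 = 8 + 4 + 2 = 14 ✓



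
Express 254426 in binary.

Using repeated division by 2:
254426 ÷ 2 = 127213 remainder 0
127213 ÷ 2 = 63606 remainder 1
63606 ÷ 2 = 31803 remainder 0
31803 ÷ 2 = 15901 remainder 1
15901 ÷ 2 = 7950 remainder 1
7950 ÷ 2 = 3975 remainder 0
3975 ÷ 2 = 1987 remainder 1
1987 ÷ 2 = 993 remainder 1
993 ÷ 2 = 496 remainder 1
496 ÷ 2 = 248 remainder 0
248 ÷ 2 = 124 remainder 0
124 ÷ 2 = 62 remainder 0
62 ÷ 2 = 31 remainder 0
31 ÷ 2 = 15 remainder 1
15 ÷ 2 = 7 remainder 1
7 ÷ 2 = 3 remainder 1
3 ÷ 2 = 1 remainder 1
1 ÷ 2 = 0 remainder 1
Reading remainders bottom to top: 111110000111011010



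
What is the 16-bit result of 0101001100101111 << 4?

Original: 0101001100101111 (decimal 21295)
Shift left by 4 positions
Append 4 zeros on the right and drop the 4 high bits that overflow the 16-bit width
Result: 0011001011110000 (decimal 13040)
Equivalent: 21295 << 4 = 21295 × 2^4 = 340720, truncated to 16 bits = 13040



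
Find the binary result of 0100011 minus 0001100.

Method 1 - Direct subtraction (column by column from the right: bit − bit − borrow-in; if negative, add 2 and borrow 1 from the next column):
borrow: 0111000
        0100011
-       0001100
---------------
        0010111

Method 2 - Add two's complement:
Two's complement of 0001100: invert → 1110011, add 1 → 1110100
  0100011
+ 1110100
---------
 10010111  (end carry out of the top bit = 1)
Discarding the end carry: 0010111
Decimal check:
  0100011 = 32 + 2 + 1 = 35
  0001100 = 8 + 4 = 12
  35 - 12 = 23, and 0010111 = 16 + 4 + 2 + 1 = 23 ✓



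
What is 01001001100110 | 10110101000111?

OR: 1 when either bit is 1
  01001001100110
| 10110101000111
----------------
  11111101100111
Decimal: 4710 | 11591 = 16231



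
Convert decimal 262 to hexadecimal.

Using repeated division by 16 (digits 10–15 are A–F):
262 ÷ 16 = 16 remainder 6
16 ÷ 16 = 1 remainder 0
1 ÷ 16 = 0 remainder 1
Reading remainders bottom to top: 106



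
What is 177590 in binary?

Using repeated division by 2:
177590 ÷ 2 = 88795 remainder 0
88795 ÷ 2 = 44397 remainder 1
44397 ÷ 2 = 22198 remainder 1
22198 ÷ 2 = 11099 remainder 0
11099 ÷ 2 = 5549 remainder 1
5549 ÷ 2 = 2774 remainder 1
2774 ÷ 2 = 1387 remainder 0
1387 ÷ 2 = 693 remainder 1
693 ÷ 2 = 346 remainder 1
346 ÷ 2 = 173 remainder 0
173 ÷ 2 = 86 remainder 1
86 ÷ 2 = 43 remainder 0
43 ÷ 2 = 21 remainder 1
21 ÷ 2 = 10 remainder 1
10 ÷ 2 = 5 remainder 0
5 ÷ 2 = 2 remainder 1
2 ÷ 2 = 1 remainder 0
1 ÷ 2 = 0 remainder 1
Reading remainders bottom to top: 101011010110110110



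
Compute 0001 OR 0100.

OR: 1 when either bit is 1
  0001
| 0100
------
  0101
Decimal: 1 | 4 = 5



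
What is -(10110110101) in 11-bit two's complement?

Original (sign bit 1, negative): 10110110101
Step 1 - Invert all bits: 01001001010
Step 2 - Add 1: 01001001011
Verification: 10110110101 + 01001001011 = 100000000000; discarding the end carry (carry out of the top bit) leaves the 11-bit value 00000000000, as required for x + (-x)



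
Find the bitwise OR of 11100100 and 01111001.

OR: 1 when either bit is 1
  11100100
| 01111001
----------
  11111101
Decimal: 228 | 121 = 253



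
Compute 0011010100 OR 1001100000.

OR: 1 when either bit is 1
  0011010100
| 1001100000
------------
  1011110100
Decimal: 212 | 608 = 756



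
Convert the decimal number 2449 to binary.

Using repeated division by 2:
2449 ÷ 2 = 1224 remainder 1
1224 ÷ 2 = 612 remainder 0
612 ÷ 2 = 306 remainder 0
306 ÷ 2 = 153 remainder 0
153 ÷ 2 = 76 remainder 1
76 ÷ 2 = 38 remainder 0
38 ÷ 2 = 19 remainder 0
19 ÷ 2 = 9 remainder 1
9 ÷ 2 = 4 remainder 1
4 ÷ 2 = 2 remainder 0
2 ÷ 2 = 1 remainder 0
1 ÷ 2 = 0 remainder 1
Reading remainders bottom to top: 100110010001



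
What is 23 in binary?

Using repeated division by 2:
23 ÷ 2 = 11 remainder 1
11 ÷ 2 = 5 remainder 1
5 ÷ 2 = 2 remainder 1
2 ÷ 2 = 1 remainder 0
1 ÷ 2 = 0 remainder 1
Reading remainders bottom to top: 10111



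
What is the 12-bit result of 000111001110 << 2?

Original: 000111001110 (decimal 462)
Shift left by 2 positions
Append 2 zeros on the right
Result: 011100111000 (decimal 1848)
Equivalent: 462 << 2 = 462 × 2^2 = 1848



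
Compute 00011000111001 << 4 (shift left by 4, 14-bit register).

Original: 00011000111001 (decimal 1593)
Shift left by 4 positions
Append 4 zeros on the right and drop the 4 high bits that overflow the 14-bit width
Result: 10001110010000 (decimal 9104)
Equivalent: 1593 << 4 = 1593 × 2^4 = 25488, truncated to 14 bits = 9104



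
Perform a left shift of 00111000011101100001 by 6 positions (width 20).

Original: 00111000011101100001 (decimal 231265)
Shift left by 6 positions
Append 6 zeros on the right and drop the 6 high bits that overflow the 20-bit width
Result: 00011101100001000000 (decimal 120896)
Equivalent: 231265 << 6 = 231265 × 2^6 = 14800960, truncated to 20 bits = 120896



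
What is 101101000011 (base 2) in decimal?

Sum of powers of 2 for each 1-bit:
2^0 + 2^1 + 2^6 + 2^8 + 2^9 + 2^11
= 1 + 2 + 64 + 256 + 512 + 2048
= 2883



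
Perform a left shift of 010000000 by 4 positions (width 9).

Original: 010000000 (decimal 128)
Shift left by 4 positions
Append 4 zeros on the right and drop the 4 high bits that overflow the 9-bit width
Result: 000000000 (decimal 0)
Equivalent: 128 << 4 = 128 × 2^4 = 2048, truncated to 9 bits = 0



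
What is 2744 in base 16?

Using repeated division by 16 (digits 10–15 are A–F):
2744 ÷ 16 = 171 remainder 8
171 ÷ 16 = 10 remainder 11 (B)
10 ÷ 16 = 0 remainder 10 (A)
Reading remainders bottom to top: AB8

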